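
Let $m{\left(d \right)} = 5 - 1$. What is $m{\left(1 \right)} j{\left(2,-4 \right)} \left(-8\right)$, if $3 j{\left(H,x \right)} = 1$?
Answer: $- \frac{32}{3} \approx -10.667$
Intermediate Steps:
$j{\left(H,x \right)} = \frac{1}{3}$ ($j{\left(H,x \right)} = \frac{1}{3} \cdot 1 = \frac{1}{3}$)
$m{\left(d \right)} = 4$ ($m{\left(d \right)} = 5 - 1 = 4$)
$m{\left(1 \right)} j{\left(2,-4 \right)} \left(-8\right) = 4 \cdot \frac{1}{3} \left(-8\right) = \frac{4}{3} \left(-8\right) = - \frac{32}{3}$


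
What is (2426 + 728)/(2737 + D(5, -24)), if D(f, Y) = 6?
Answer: 3154/2743 ≈ 1.1498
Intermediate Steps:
(2426 + 728)/(2737 + D(5, -24)) = (2426 + 728)/(2737 + 6) = 3154/2743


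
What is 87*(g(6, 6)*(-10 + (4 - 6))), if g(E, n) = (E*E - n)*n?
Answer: -187920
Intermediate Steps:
g(E, n) = n*(E**2 - n) (g(E, n) = (E**2 - n)*n = n*(E**2 - n))
87*(g(6, 6)*(-10 + (4 - 6))) = 87*((6*(6**2 - 1*6))*(-10 + (4 - 6))) = 87*((6*(36 - 6))*(-10 - 2)) = 87*((6*30)*(-12)) = 87*(180*(-12)) = 87*(-2160) = -187920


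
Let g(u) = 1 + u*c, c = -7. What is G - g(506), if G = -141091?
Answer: -137550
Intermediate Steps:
g(u) = 1 - 7*u (g(u) = 1 + u*(-7) = 1 - 7*u)
G - g(506) = -141091 - (1 - 7*506) = -141091 - (1 - 3542) = -141091 - 1*(-3541) = -141091 + 3541 = -137550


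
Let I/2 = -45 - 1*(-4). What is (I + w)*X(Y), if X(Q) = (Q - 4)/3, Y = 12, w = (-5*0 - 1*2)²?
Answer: -208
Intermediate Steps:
I = -82 (I = 2*(-45 - 1*(-4)) = 2*(-45 + 4) = 2*(-41) = -82)
w = 4 (w = (0 - 2)² = (-2)² = 4)
X(Q) = -4/3 + Q/3 (X(Q) = (-4 + Q)*(⅓) = -4/3 + Q/3)
(I + w)*X(Y) = (-82 + 4)*(-4/3 + (⅓)*12) = -78*(-4/3 + 4) = -78*8/3 = -208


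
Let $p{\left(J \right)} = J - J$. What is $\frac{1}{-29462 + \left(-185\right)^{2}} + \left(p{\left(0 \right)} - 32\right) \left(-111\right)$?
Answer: $\frac{16918177}{4763} \approx 3552.0$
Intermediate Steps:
$p{\left(J \right)} = 0$
$\frac{1}{-29462 + \left(-185\right)^{2}} + \left(p{\left(0 \right)} - 32\right) \left(-111\right) = \frac{1}{-29462 + \left(-185\right)^{2}} + \left(0 - 32\right) \left(-111\right) = \frac{1}{-29462 + 34225} - -3552 = \frac{1}{4763} + 3552 = \frac{16918177}{4763}$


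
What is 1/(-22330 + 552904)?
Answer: 1/530574 ≈ 1.8848e-6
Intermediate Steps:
1/(-22330 + 552904) = 1/530574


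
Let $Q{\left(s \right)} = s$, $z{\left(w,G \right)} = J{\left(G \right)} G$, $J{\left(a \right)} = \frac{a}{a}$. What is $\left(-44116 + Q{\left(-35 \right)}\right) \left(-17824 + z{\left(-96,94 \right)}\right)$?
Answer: $782797230$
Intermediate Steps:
$J{\left(a \right)} = 1$
$z{\left(w,G \right)} = G$ ($z{\left(w,G \right)} = 1 G = G$)
$\left(-44116 + Q{\left(-35 \right)}\right) \left(-17824 + z{\left(-96,94 \right)}\right) = \left(-44116 - 35\right) \left(-17824 + 94\right) = \left(-44151\right) \left(-17730\right) = 782797230$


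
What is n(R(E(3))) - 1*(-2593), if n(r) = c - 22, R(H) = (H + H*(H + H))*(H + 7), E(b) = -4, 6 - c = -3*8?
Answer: 2601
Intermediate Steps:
c = 30 (c = 6 - (-3)*8 = 6 - 1*(-24) = 6 + 24 = 30)
R(H) = (7 + H)*(H + 2*H**2) (R(H) = (H + H*(2*H))*(7 + H) = (H + 2*H**2)*(7 + H) = (7 + H)*(H + 2*H**2))
n(r) = 8 (n(r) = 30 - 22 = 8)
n(R(E(3))) - 1*(-2593) = 8 - 1*(-2593) = 8 + 2593 = 2601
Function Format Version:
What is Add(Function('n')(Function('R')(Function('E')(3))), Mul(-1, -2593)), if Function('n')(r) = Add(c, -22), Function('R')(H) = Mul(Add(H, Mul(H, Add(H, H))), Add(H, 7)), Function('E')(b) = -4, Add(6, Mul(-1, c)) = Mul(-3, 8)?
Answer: 2601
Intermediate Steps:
c = 30 (c = Add(6, Mul(-1, Mul(-3, 8))) = Add(6, Mul(-1, -24)) = Add(6, 24) = 30)
Function('R')(H) = Mul(Add(7, H), Add(H, Mul(2, Pow(H, 2)))) (Function('R')(H) = Mul(Add(H, Mul(H, Mul(2, H))), Add(7, H)) = Mul(Add(H, Mul(2, Pow(H, 2))), Add(7, H)) = Mul(Add(7, H), Add(H, Mul(2, Pow(H, 2)))))
Function('n')(r) = 8 (Function('n')(r) = Add(30, -22) = 8)
Add(Function('n')(Function('R')(Function('E')(3))), Mul(-1, -2593)) = Add(8, Mul(-1, -2593)) = Add(8, 2593) = 2601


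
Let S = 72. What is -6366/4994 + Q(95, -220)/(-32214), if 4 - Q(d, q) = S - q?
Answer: -16969671/13406393 ≈ -1.2658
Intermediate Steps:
Q(d, q) = -68 + q (Q(d, q) = 4 - (72 - q) = 4 + (-72 + q) = -68 + q)
-6366/4994 + Q(95, -220)/(-32214) = -6366/4994 + (-68 - 220)/(-32214) = -6366*1/4994 - 288*(-1/32214) = -3183/2497 + 48/5369 = -16969671/13406393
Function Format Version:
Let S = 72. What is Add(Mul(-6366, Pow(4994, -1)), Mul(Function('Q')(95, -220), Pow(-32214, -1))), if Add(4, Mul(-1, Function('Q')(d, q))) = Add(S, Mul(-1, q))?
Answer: Rational(-16969671, 13406393) ≈ -1.2658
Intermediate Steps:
Function('Q')(d, q) = Add(-68, q) (Function('Q')(d, q) = Add(4, Mul(-1, Add(72, Mul(-1, q)))) = Add(4, Add(-72, q)) = Add(-68, q))
Add(Mul(-6366, Pow(4994, -1)), Mul(Function('Q')(95, -220), Pow(-32214, -1))) = Add(Mul(-6366, Pow(4994, -1)), Mul(Add(-68, -220), Pow(-32214, -1))) = Add(Mul(-6366, Rational(1, 4994)), Mul(-288, Rational(-1, 32214))) = Add(Rational(-3183, 2497), Rational(48, 5369)) = Rational(-16969671, 13406393)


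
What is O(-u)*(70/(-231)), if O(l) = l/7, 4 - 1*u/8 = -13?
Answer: 1360/231 ≈ 5.8874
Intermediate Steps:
u = 136 (u = 32 - 8*(-13) = 32 + 104 = 136)
O(l) = l/7 (O(l) = l*(⅐) = l/7)
O(-u)*(70/(-231)) = ((-1*136)/7)*(70/(-231)) = ((⅐)*(-136))*(70*(-1/231)) = -136/7*(-10/33) = 1360/231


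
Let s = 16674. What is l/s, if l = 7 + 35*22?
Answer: 37/794 ≈ 0.046600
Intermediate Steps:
l = 777 (l = 7 + 770 = 777)
l/s = 777/16674 = 777*(1/16674) = 37/794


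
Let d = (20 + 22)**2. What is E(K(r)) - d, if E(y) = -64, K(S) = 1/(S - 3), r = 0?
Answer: -1828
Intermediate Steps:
K(S) = 1/(-3 + S)
d = 1764 (d = 42**2 = 1764)
E(K(r)) - d = -64 - 1*1764 = -64 - 1764 = -1828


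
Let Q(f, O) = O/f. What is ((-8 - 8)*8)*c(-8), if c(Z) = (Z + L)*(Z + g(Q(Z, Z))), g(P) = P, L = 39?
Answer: 27776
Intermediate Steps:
c(Z) = (1 + Z)*(39 + Z) (c(Z) = (Z + 39)*(Z + Z/Z) = (39 + Z)*(Z + 1) = (39 + Z)*(1 + Z) = (1 + Z)*(39 + Z))
((-8 - 8)*8)*c(-8) = ((-8 - 8)*8)*(39 + (-8)² + 40*(-8)) = (-16*8)*(39 + 64 - 320) = -128*(-217) = 27776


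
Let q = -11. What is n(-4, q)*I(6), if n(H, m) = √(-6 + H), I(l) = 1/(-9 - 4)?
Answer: -I*√10/13 ≈ -0.24325*I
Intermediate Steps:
I(l) = -1/13 (I(l) = 1/(-13) = -1/13)
n(-4, q)*I(6) = √(-6 - 4)*(-1/13) = √(-10)*(-1/13) = (I*√10)*(-1/13) = -I*√10/13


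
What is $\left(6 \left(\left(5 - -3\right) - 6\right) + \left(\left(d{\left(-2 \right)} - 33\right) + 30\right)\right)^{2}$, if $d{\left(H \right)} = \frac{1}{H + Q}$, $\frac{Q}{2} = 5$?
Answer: $\frac{5329}{64} \approx 83.266$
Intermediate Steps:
$Q = 10$ ($Q = 2 \cdot 5 = 10$)
$d{\left(H \right)} = \frac{1}{10 + H}$ ($d{\left(H \right)} = \frac{1}{H + 10} = \frac{1}{10 + H}$)
$\left(6 \left(\left(5 - -3\right) - 6\right) + \left(\left(d{\left(-2 \right)} - 33\right) + 30\right)\right)^{2} = \left(6 \left(\left(5 - -3\right) - 6\right) + \left(\left(\frac{1}{10 - 2} - 33\right) + 30\right)\right)^{2} = \left(6 \left(\left(5 + 3\right) - 6\right) + \left(\left(\frac{1}{8} - 33\right) + 30\right)\right)^{2} = \left(6 \left(8 - 6\right) + \left(\left(\frac{1}{8} - 33\right) + 30\right)\right)^{2} = \left(6 \cdot 2 + \left(- \frac{263}{8} + 30\right)\right)^{2} = \left(12 - \frac{23}{8}\right)^{2} = \left(\frac{73}{8}\right)^{2} = \frac{5329}{64}$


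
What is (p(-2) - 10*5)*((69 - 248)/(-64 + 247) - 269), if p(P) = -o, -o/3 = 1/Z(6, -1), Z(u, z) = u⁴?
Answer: 533560097/39528 ≈ 13498.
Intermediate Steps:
o = -1/432 (o = -3/(6⁴) = -3/1296 = -3*1/1296 = -1/432 ≈ -0.0023148)
p(P) = 1/432 (p(P) = -1*(-1/432) = 1/432)
(p(-2) - 10*5)*((69 - 248)/(-64 + 247) - 269) = (1/432 - 10*5)*((69 - 248)/(-64 + 247) - 269) = (1/432 - 50)*(-179/183 - 269) = -21599*(-179*1/183 - 269)/432 = -21599*(-179/183 - 269)/432 = -21599/432*(-49406/183) = 533560097/39528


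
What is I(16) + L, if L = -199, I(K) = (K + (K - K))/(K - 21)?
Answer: -1011/5 ≈ -202.20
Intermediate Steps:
I(K) = K/(-21 + K) (I(K) = (K + 0)/(-21 + K) = K/(-21 + K))
I(16) + L = 16/(-21 + 16) - 199 = 16/(-5) - 199 = 16*(-⅕) - 199 = -16/5 - 199 = -1011/5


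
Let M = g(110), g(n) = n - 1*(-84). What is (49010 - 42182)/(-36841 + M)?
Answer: -6828/36647 ≈ -0.18632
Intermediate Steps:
g(n) = 84 + n (g(n) = n + 84 = 84 + n)
M = 194 (M = 84 + 110 = 194)
(49010 - 42182)/(-36841 + M) = (49010 - 42182)/(-36841 + 194) = 6828/(-36647) = 6828*(-1/36647) = -6828/36647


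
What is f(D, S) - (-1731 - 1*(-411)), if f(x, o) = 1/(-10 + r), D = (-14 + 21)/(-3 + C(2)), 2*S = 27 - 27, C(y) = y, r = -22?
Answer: 42239/32 ≈ 1320.0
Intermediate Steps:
S = 0 (S = (27 - 27)/2 = (1/2)*0 = 0)
D = -7 (D = (-14 + 21)/(-3 + 2) = 7/(-1) = 7*(-1) = -7)
f(x, o) = -1/32 (f(x, o) = 1/(-10 - 22) = 1/(-32) = -1/32)
f(D, S) - (-1731 - 1*(-411)) = -1/32 - (-1731 - 1*(-411)) = -1/32 - (-1731 + 411) = -1/32 - 1*(-1320) = -1/32 + 1320 = 42239/32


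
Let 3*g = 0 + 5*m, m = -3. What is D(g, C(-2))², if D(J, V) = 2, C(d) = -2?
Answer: 4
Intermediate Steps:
g = -5 (g = (0 + 5*(-3))/3 = (0 - 15)/3 = (⅓)*(-15) = -5)
D(g, C(-2))² = 2² = 4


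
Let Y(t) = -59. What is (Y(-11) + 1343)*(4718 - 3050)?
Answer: 2141712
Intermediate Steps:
(Y(-11) + 1343)*(4718 - 3050) = (-59 + 1343)*(4718 - 3050) = 1284*1668 = 2141712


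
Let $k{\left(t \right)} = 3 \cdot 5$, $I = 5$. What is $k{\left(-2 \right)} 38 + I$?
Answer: $575$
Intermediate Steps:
$k{\left(t \right)} = 15$
$k{\left(-2 \right)} 38 + I = 15 \cdot 38 + 5 = 570 + 5 = 575$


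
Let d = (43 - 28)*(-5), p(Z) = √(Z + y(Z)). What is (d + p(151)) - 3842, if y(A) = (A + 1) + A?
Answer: -3917 + √454 ≈ -3895.7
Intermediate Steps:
y(A) = 1 + 2*A (y(A) = (1 + A) + A = 1 + 2*A)
p(Z) = √(1 + 3*Z) (p(Z) = √(Z + (1 + 2*Z)) = √(1 + 3*Z))
d = -75 (d = 15*(-5) = -75)
(d + p(151)) - 3842 = (-75 + √(1 + 3*151)) - 3842 = (-75 + √(1 + 453)) - 3842 = (-75 + √454) - 3842 = -3917 + √454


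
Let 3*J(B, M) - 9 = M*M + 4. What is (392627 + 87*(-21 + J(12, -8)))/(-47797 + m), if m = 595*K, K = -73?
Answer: -393033/91232 ≈ -4.3081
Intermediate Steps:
J(B, M) = 13/3 + M**2/3 (J(B, M) = 3 + (M*M + 4)/3 = 3 + (M**2 + 4)/3 = 3 + (4 + M**2)/3 = 3 + (4/3 + M**2/3) = 13/3 + M**2/3)
m = -43435 (m = 595*(-73) = -43435)
(392627 + 87*(-21 + J(12, -8)))/(-47797 + m) = (392627 + 87*(-21 + (13/3 + (1/3)*(-8)**2)))/(-47797 - 43435) = (392627 + 87*(-21 + (13/3 + (1/3)*64)))/(-91232) = (392627 + 87*(-21 + (13/3 + 64/3)))*(-1/91232) = (392627 + 87*(-21 + 77/3))*(-1/91232) = (392627 + 87*(14/3))*(-1/91232) = (392627 + 406)*(-1/91232) = 393033*(-1/91232) = -393033/91232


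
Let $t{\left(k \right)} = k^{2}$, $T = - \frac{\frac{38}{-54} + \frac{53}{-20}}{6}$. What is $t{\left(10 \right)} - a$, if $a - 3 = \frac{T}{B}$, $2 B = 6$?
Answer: $\frac{941029}{9720} \approx 96.814$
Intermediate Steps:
$B = 3$ ($B = \frac{1}{2} \cdot 6 = 3$)
$T = \frac{1811}{3240}$ ($T = - \frac{38 \left(- \frac{1}{54}\right) + 53 \left(- \frac{1}{20}\right)}{6} = - \frac{- \frac{19}{27} - \frac{53}{20}}{6} = - \frac{-1811}{540 \cdot 6} = \left(-1\right) \left(- \frac{1811}{3240}\right) = \frac{1811}{3240} \approx 0.55895$)
$a = \frac{30971}{9720}$ ($a = 3 + \frac{1811}{3240 \cdot 3} = 3 + \frac{1811}{3240} \cdot \frac{1}{3} = 3 + \frac{1811}{9720} = \frac{30971}{9720} \approx 3.1863$)
$t{\left(10 \right)} - a = 10^{2} - \frac{30971}{9720} = 100 - \frac{30971}{9720} = \frac{941029}{9720}$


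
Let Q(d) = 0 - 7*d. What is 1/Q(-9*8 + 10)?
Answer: 1/434 ≈ 0.0023041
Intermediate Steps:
Q(d) = -7*d
1/Q(-9*8 + 10) = 1/(-7*(-9*8 + 10)) = 1/(-7*(-72 + 10)) = 1/(-7*(-62)) = 1/434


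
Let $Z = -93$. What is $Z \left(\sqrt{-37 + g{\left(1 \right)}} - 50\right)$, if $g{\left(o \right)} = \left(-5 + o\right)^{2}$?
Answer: $4650 - 93 i \sqrt{21} \approx 4650.0 - 426.18 i$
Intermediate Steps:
$Z \left(\sqrt{-37 + g{\left(1 \right)}} - 50\right) = - 93 \left(\sqrt{-37 + \left(-5 + 1\right)^{2}} - 50\right) = - 93 \left(\sqrt{-37 + \left(-4\right)^{2}} - 50\right) = - 93 \left(\sqrt{-37 + 16} - 50\right) = - 93 \left(\sqrt{-21} - 50\right) = - 93 \left(i \sqrt{21} - 50\right) = - 93 \left(-50 + i \sqrt{21}\right) = 4650 - 93 i \sqrt{21}$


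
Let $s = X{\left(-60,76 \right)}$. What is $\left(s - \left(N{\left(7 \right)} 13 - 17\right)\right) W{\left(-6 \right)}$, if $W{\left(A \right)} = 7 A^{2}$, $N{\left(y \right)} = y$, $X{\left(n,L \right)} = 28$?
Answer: $-11592$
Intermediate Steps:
$s = 28$
$\left(s - \left(N{\left(7 \right)} 13 - 17\right)\right) W{\left(-6 \right)} = \left(28 - \left(7 \cdot 13 - 17\right)\right) 7 \left(-6\right)^{2} = \left(28 - \left(91 - 17\right)\right) 7 \cdot 36 = \left(28 - 74\right) 252 = \left(-46\right) 252 = -11592$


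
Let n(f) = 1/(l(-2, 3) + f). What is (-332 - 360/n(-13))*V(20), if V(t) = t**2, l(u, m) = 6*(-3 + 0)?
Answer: 4331200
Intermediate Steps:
l(u, m) = -18 (l(u, m) = 6*(-3) = -18)
n(f) = 1/(-18 + f)
(-332 - 360/n(-13))*V(20) = (-332 - 360/(1/(-18 - 13)))*20**2 = (-332 - 360/(1/(-31)))*400 = (-332 - 360/(-1/31))*400 = (-332 - 360*(-31))*400 = (-332 + 11160)*400 = 10828*400 = 4331200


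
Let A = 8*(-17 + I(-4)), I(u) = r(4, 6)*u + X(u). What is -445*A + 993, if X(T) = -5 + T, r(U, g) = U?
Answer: 150513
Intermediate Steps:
I(u) = -5 + 5*u (I(u) = 4*u + (-5 + u) = -5 + 5*u)
A = -336 (A = 8*(-17 + (-5 + 5*(-4))) = 8*(-17 + (-5 - 20)) = 8*(-17 - 25) = 8*(-42) = -336)
-445*A + 993 = -445*(-336) + 993 = 149520 + 993 = 150513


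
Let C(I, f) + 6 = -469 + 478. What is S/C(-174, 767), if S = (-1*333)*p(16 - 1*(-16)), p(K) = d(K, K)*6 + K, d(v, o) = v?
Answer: -24864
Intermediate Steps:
C(I, f) = 3 (C(I, f) = -6 + (-469 + 478) = -6 + 9 = 3)
p(K) = 7*K (p(K) = K*6 + K = 6*K + K = 7*K)
S = -74592 (S = (-1*333)*(7*(16 - 1*(-16))) = -2331*(16 + 16) = -2331*32 = -333*224 = -74592)
S/C(-174, 767) = -74592/3 = -74592*⅓ = -24864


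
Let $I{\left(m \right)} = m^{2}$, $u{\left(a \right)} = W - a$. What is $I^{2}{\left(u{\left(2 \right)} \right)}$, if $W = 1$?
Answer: $1$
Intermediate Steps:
$u{\left(a \right)} = 1 - a$
$I^{2}{\left(u{\left(2 \right)} \right)} = \left(\left(1 - 2\right)^{2}\right)^{2} = \left(\left(-1\right)^{2}\right)^{2} = 1^{2} = 1$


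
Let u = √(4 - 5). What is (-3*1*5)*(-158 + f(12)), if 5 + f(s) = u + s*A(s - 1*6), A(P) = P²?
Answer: -4035 - 15*I ≈ -4035.0 - 15.0*I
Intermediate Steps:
u = I (u = √(-1) = I ≈ 1.0*I)
f(s) = -5 + I + s*(-6 + s)² (f(s) = -5 + (I + s*(s - 1*6)²) = -5 + (I + s*(s - 6)²) = -5 + (I + s*(-6 + s)²) = -5 + I + s*(-6 + s)²)
(-3*1*5)*(-158 + f(12)) = (-3*1*5)*(-158 + (-5 + I + 12*(-6 + 12)²)) = (-3*5)*(-158 + (-5 + I + 12*6²)) = -15*(-158 + (-5 + I + 12*36)) = -15*(-158 + (-5 + I + 432)) = -15*(-158 + (427 + I)) = -15*(269 + I) = -4035 - 15*I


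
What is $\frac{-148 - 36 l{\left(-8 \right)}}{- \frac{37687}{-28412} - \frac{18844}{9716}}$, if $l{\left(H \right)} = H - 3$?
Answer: $- \frac{2445023072}{6043887} \approx -404.54$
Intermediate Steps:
$l{\left(H \right)} = -3 + H$ ($l{\left(H \right)} = H - 3 = -3 + H$)
$\frac{-148 - 36 l{\left(-8 \right)}}{- \frac{37687}{-28412} - \frac{18844}{9716}} = \frac{-148 - 36 \left(-3 - 8\right)}{- \frac{37687}{-28412} - \frac{18844}{9716}} = \frac{-148 - -396}{\left(-37687\right) \left(- \frac{1}{28412}\right) - \frac{673}{347}} = \frac{-148 + 396}{\frac{37687}{28412} - \frac{673}{347}} = \frac{248}{- \frac{6043887}{9858964}} = 248 \left(- \frac{9858964}{6043887}\right) = - \frac{2445023072}{6043887}$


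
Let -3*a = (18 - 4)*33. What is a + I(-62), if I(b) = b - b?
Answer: -154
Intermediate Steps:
I(b) = 0
a = -154 (a = -(18 - 4)*33/3 = -14*33/3 = -⅓*462 = -154)
a + I(-62) = -154 + 0 = -154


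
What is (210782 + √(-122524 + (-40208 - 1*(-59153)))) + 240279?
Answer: 451061 + I*√103579 ≈ 4.5106e+5 + 321.84*I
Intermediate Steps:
(210782 + √(-122524 + (-40208 - 1*(-59153)))) + 240279 = (210782 + √(-122524 + (-40208 + 59153))) + 240279 = (210782 + √(-122524 + 18945)) + 240279 = (210782 + √(-103579)) + 240279 = (210782 + I*√103579) + 240279 = 451061 + I*√103579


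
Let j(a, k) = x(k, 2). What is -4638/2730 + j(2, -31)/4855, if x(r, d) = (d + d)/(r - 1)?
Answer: -1200951/706888 ≈ -1.6989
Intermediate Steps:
x(r, d) = 2*d/(-1 + r) (x(r, d) = (2*d)/(-1 + r) = 2*d/(-1 + r))
j(a, k) = 4/(-1 + k) (j(a, k) = 2*2/(-1 + k) = 4/(-1 + k))
-4638/2730 + j(2, -31)/4855 = -4638/2730 + (4/(-1 - 31))/4855 = -4638*1/2730 + (4/(-32))*(1/4855) = -773/455 + (4*(-1/32))*(1/4855) = -773/455 - ⅛*1/4855 = -773/455 - 1/38840 = -1200951/706888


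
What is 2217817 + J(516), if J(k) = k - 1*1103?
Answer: 2217230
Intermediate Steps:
J(k) = -1103 + k (J(k) = k - 1103 = -1103 + k)
2217817 + J(516) = 2217817 + (-1103 + 516) = 2217817 - 587 = 2217230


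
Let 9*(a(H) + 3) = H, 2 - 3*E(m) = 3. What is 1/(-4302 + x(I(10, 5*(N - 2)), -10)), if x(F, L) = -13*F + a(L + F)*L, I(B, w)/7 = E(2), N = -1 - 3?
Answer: -27/114155 ≈ -0.00023652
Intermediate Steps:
N = -4
E(m) = -⅓ (E(m) = ⅔ - ⅓*3 = ⅔ - 1 = -⅓)
I(B, w) = -7/3 (I(B, w) = 7*(-⅓) = -7/3)
a(H) = -3 + H/9
x(F, L) = -13*F + L*(-3 + F/9 + L/9) (x(F, L) = -13*F + (-3 + (L + F)/9)*L = -13*F + (-3 + (F + L)/9)*L = -13*F + (-3 + (F/9 + L/9))*L = -13*F + (-3 + F/9 + L/9)*L = -13*F + L*(-3 + F/9 + L/9))
1/(-4302 + x(I(10, 5*(N - 2)), -10)) = 1/(-4302 + (-13*(-7/3) + (⅑)*(-10)*(-27 - 7/3 - 10))) = 1/(-4302 + (91/3 + (⅑)*(-10)*(-118/3))) = 1/(-4302 + (91/3 + 1180/27)) = 1/(-4302 + 1999/27) = 1/(-114155/27) = -27/114155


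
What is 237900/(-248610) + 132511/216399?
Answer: -617925413/1793298513 ≈ -0.34457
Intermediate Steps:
237900/(-248610) + 132511/216399 = 237900*(-1/248610) + 132511*(1/216399) = -7930/8287 + 132511/216399 = -617925413/1793298513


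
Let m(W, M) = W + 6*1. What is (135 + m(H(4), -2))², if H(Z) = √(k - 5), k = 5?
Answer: 19881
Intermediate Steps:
H(Z) = 0 (H(Z) = √(5 - 5) = √0 = 0)
m(W, M) = 6 + W (m(W, M) = W + 6 = 6 + W)
(135 + m(H(4), -2))² = (135 + (6 + 0))² = (135 + 6)² = 141² = 19881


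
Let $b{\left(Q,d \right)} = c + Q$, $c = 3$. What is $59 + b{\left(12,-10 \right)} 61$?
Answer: $974$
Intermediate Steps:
$b{\left(Q,d \right)} = 3 + Q$
$59 + b{\left(12,-10 \right)} 61 = 59 + \left(3 + 12\right) 61 = 59 + 15 \cdot 61 = 59 + 915 = 974$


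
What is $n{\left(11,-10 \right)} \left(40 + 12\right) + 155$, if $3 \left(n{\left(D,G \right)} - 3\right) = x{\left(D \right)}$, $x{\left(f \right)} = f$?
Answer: $\frac{1505}{3} \approx 501.67$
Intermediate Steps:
$n{\left(D,G \right)} = 3 + \frac{D}{3}$
$n{\left(11,-10 \right)} \left(40 + 12\right) + 155 = \left(3 + \frac{1}{3} \cdot 11\right) \left(40 + 12\right) + 155 = \left(3 + \frac{11}{3}\right) 52 + 155 = \frac{20}{3} \cdot 52 + 155 = \frac{1040}{3} + 155 = \frac{1505}{3}$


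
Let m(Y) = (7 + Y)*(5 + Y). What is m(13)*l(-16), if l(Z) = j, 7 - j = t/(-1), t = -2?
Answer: 1800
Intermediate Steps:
m(Y) = (5 + Y)*(7 + Y)
j = 5 (j = 7 - (-2)/(-1) = 7 - (-1)*(-2) = 7 - 1*2 = 7 - 2 = 5)
l(Z) = 5
m(13)*l(-16) = (35 + 13**2 + 12*13)*5 = (35 + 169 + 156)*5 = 360*5 = 1800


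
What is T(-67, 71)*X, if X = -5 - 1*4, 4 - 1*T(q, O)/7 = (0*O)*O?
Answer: -252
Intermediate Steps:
T(q, O) = 28 (T(q, O) = 28 - 7*0*O*O = 28 - 0*O = 28 - 7*0 = 28 + 0 = 28)
X = -9 (X = -5 - 4 = -9)
T(-67, 71)*X = 28*(-9) = -252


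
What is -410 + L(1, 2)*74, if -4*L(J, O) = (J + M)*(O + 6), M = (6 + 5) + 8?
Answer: -3370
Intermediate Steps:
M = 19 (M = 11 + 8 = 19)
L(J, O) = -(6 + O)*(19 + J)/4 (L(J, O) = -(J + 19)*(O + 6)/4 = -(19 + J)*(6 + O)/4 = -(6 + O)*(19 + J)/4)
-410 + L(1, 2)*74 = -410 + (-57/2 - 19/4*2 - 3/2*1 - ¼*1*2)*74 = -410 + (-57/2 - 19/2 - 3/2 - ½)*74 = -410 - 40*74 = -410 - 2960 = -3370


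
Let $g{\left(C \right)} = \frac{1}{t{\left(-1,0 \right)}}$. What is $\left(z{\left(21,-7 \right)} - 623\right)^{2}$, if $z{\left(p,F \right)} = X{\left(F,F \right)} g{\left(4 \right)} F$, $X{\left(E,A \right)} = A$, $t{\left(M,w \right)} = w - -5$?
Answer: $\frac{9400356}{25} \approx 3.7601 \cdot 10^{5}$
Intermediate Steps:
$t{\left(M,w \right)} = 5 + w$ ($t{\left(M,w \right)} = w + 5 = 5 + w$)
$g{\left(C \right)} = \frac{1}{5}$ ($g{\left(C \right)} = \frac{1}{5 + 0} = \frac{1}{5}$)
$z{\left(p,F \right)} = \frac{F^{2}}{5}$ ($z{\left(p,F \right)} = F \frac{1}{5} F = \frac{F}{5} F = \frac{F^{2}}{5}$)
$\left(z{\left(21,-7 \right)} - 623\right)^{2} = \left(\frac{\left(-7\right)^{2}}{5} - 623\right)^{2} = \left(\frac{1}{5} \cdot 49 - 623\right)^{2} = \left(\frac{49}{5} - 623\right)^{2} = \left(- \frac{3066}{5}\right)^{2} = \frac{9400356}{25}$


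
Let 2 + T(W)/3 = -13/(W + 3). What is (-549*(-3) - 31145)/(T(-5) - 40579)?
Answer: 58996/81131 ≈ 0.72717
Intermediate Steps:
T(W) = -6 - 39/(3 + W) (T(W) = -6 + 3*(-13/(W + 3)) = -6 + 3*(-13/(3 + W)) = -6 - 39/(3 + W))
(-549*(-3) - 31145)/(T(-5) - 40579) = (-549*(-3) - 31145)/(3*(-19 - 2*(-5))/(3 - 5) - 40579) = (1647 - 31145)/(3*(-19 + 10)/(-2) - 40579) = -29498/(3*(-½)*(-9) - 40579) = -29498/(27/2 - 40579) = -29498/(-81131/2) = -29498*(-2/81131) = 58996/81131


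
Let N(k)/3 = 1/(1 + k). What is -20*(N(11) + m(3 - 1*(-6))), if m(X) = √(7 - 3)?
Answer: -45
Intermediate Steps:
N(k) = 3/(1 + k)
m(X) = 2 (m(X) = √4 = 2)
-20*(N(11) + m(3 - 1*(-6))) = -20*(3/(1 + 11) + 2) = -20*(3/12 + 2) = -20*(3*(1/12) + 2) = -20*(¼ + 2) = -20*9/4 = -45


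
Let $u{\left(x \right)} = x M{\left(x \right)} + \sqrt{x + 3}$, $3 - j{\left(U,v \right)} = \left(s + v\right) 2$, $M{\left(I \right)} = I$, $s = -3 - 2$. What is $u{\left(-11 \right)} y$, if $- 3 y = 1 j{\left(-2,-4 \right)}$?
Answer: $-847 - 14 i \sqrt{2} \approx -847.0 - 19.799 i$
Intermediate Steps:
$s = -5$
$j{\left(U,v \right)} = 13 - 2 v$ ($j{\left(U,v \right)} = 3 - \left(-5 + v\right) 2 = 3 - \left(-10 + 2 v\right) = 13 - 2 v$)
$y = -7$ ($y = - \frac{1 \left(13 - -8\right)}{3} = - \frac{1 \left(13 + 8\right)}{3} = - \frac{1 \cdot 21}{3} = \left(- \frac{1}{3}\right) 21 = -7$)
$u{\left(x \right)} = x^{2} + \sqrt{3 + x}$ ($u{\left(x \right)} = x x + \sqrt{x + 3} = x^{2} + \sqrt{3 + x}$)
$u{\left(-11 \right)} y = \left(\left(-11\right)^{2} + \sqrt{3 - 11}\right) \left(-7\right) = \left(121 + \sqrt{-8}\right) \left(-7\right) = \left(121 + 2 i \sqrt{2}\right) \left(-7\right) = -847 - 14 i \sqrt{2}$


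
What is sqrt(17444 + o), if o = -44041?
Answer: I*sqrt(26597) ≈ 163.09*I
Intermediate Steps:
sqrt(17444 + o) = sqrt(17444 - 44041) = sqrt(-26597) = I*sqrt(26597)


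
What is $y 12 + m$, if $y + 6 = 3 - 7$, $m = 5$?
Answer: $-115$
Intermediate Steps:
$y = -10$ ($y = -6 + \left(3 - 7\right) = -6 - 4 = -10$)
$y 12 + m = \left(-10\right) 12 + 5 = -120 + 5 = -115$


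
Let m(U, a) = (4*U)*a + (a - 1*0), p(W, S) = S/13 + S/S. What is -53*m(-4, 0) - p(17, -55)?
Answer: 42/13 ≈ 3.2308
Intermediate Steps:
p(W, S) = 1 + S/13 (p(W, S) = S*(1/13) + 1 = S/13 + 1 = 1 + S/13)
m(U, a) = a + 4*U*a (m(U, a) = 4*U*a + (a + 0) = 4*U*a + a = a + 4*U*a)
-53*m(-4, 0) - p(17, -55) = -0*(1 + 4*(-4)) - (1 + (1/13)*(-55)) = -0*(1 - 16) - (1 - 55/13) = -0*(-15) - 1*(-42/13) = -53*0 + 42/13 = 0 + 42/13 = 42/13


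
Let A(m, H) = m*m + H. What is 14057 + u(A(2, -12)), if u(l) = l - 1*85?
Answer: 13964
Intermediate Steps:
A(m, H) = H + m² (A(m, H) = m² + H = H + m²)
u(l) = -85 + l (u(l) = l - 85 = -85 + l)
14057 + u(A(2, -12)) = 14057 + (-85 + (-12 + 2²)) = 14057 + (-85 + (-12 + 4)) = 14057 + (-85 - 8) = 14057 - 93 = 13964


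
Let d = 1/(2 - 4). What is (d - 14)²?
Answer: 841/4 ≈ 210.25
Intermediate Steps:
d = -½ (d = 1/(-2) = -½ ≈ -0.50000)
(d - 14)² = (-½ - 14)² = (-29/2)² = 841/4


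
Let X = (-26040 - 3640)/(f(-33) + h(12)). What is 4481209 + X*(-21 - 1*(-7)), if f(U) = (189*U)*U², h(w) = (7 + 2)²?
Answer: 7609106221747/1698003 ≈ 4.4812e+6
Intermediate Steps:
h(w) = 81 (h(w) = 9² = 81)
f(U) = 189*U³
X = 7420/1698003 (X = (-26040 - 3640)/(189*(-33)³ + 81) = -29680/(189*(-35937) + 81) = -29680/(-6792093 + 81) = -29680/(-6792012) = -29680*(-1/6792012) = 7420/1698003 ≈ 0.0043698)
4481209 + X*(-21 - 1*(-7)) = 4481209 + 7420*(-21 - 1*(-7))/1698003 = 4481209 + 7420*(-21 + 7)/1698003 = 4481209 + (7420/1698003)*(-14) = 4481209 - 103880/1698003 = 7609106221747/1698003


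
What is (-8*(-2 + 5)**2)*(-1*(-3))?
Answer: -216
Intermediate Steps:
(-8*(-2 + 5)**2)*(-1*(-3)) = -8*3**2*3 = -8*9*3 = -72*3 = -216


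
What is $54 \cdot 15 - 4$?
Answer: $806$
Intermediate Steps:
$54 \cdot 15 - 4 = 810 - 4 = 806$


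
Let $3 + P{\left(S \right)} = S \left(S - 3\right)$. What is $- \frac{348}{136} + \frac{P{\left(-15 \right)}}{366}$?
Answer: $- \frac{1897}{1037} \approx -1.8293$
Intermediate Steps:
$P{\left(S \right)} = -3 + S \left(-3 + S\right)$ ($P{\left(S \right)} = -3 + S \left(S - 3\right) = -3 + S \left(-3 + S\right)$)
$- \frac{348}{136} + \frac{P{\left(-15 \right)}}{366} = - \frac{348}{136} + \frac{-3 + \left(-15\right)^{2} - -45}{366} = \left(-348\right) \frac{1}{136} + \left(-3 + 225 + 45\right) \frac{1}{366} = - \frac{87}{34} + 267 \cdot \frac{1}{366} = - \frac{87}{34} + \frac{89}{122} = - \frac{1897}{1037}$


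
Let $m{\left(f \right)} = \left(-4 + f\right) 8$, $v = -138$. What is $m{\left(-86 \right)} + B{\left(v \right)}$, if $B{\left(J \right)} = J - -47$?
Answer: $-811$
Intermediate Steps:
$m{\left(f \right)} = -32 + 8 f$
$B{\left(J \right)} = 47 + J$ ($B{\left(J \right)} = J + 47 = 47 + J$)
$m{\left(-86 \right)} + B{\left(v \right)} = \left(-32 + 8 \left(-86\right)\right) + \left(47 - 138\right) = \left(-32 - 688\right) - 91 = -720 - 91 = -811$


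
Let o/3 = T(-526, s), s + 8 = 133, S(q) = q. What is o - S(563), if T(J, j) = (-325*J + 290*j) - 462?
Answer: 619651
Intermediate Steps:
s = 125 (s = -8 + 133 = 125)
T(J, j) = -462 - 325*J + 290*j
o = 620214 (o = 3*(-462 - 325*(-526) + 290*125) = 3*(-462 + 170950 + 36250) = 3*206738 = 620214)
o - S(563) = 620214 - 1*563 = 620214 - 563 = 619651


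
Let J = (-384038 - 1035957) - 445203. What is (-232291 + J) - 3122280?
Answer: -5219769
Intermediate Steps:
J = -1865198 (J = -1419995 - 445203 = -1865198)
(-232291 + J) - 3122280 = (-232291 - 1865198) - 3122280 = -2097489 - 3122280 = -5219769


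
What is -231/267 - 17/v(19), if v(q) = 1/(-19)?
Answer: 28670/89 ≈ 322.13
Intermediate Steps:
v(q) = -1/19
-231/267 - 17/v(19) = -231/267 - 17/(-1/19) = -231*1/267 - 17*(-19) = -77/89 + 323 = 28670/89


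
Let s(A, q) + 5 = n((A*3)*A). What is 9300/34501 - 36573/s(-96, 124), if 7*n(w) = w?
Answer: -8575834611/952676113 ≈ -9.0018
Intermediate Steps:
n(w) = w/7
s(A, q) = -5 + 3*A²/7 (s(A, q) = -5 + ((A*3)*A)/7 = -5 + ((3*A)*A)/7 = -5 + (3*A²)/7 = -5 + 3*A²/7)
9300/34501 - 36573/s(-96, 124) = 9300/34501 - 36573/(-5 + (3/7)*(-96)²) = 9300*(1/34501) - 36573/(-5 + (3/7)*9216) = 9300/34501 - 36573/(-5 + 27648/7) = 9300/34501 - 36573/27613/7 = 9300/34501 - 36573*7/27613 = 9300/34501 - 256011/27613 = -8575834611/952676113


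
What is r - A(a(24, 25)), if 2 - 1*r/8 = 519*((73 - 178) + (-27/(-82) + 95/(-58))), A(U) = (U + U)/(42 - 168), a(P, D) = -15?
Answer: 11021549551/24969 ≈ 4.4141e+5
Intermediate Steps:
A(U) = -U/63 (A(U) = (2*U)/(-126) = (2*U)*(-1/126) = -U/63)
r = 524835976/1189 (r = 16 - 4152*((73 - 178) + (-27/(-82) + 95/(-58))) = 16 - 4152*(-105 + (-27*(-1/82) + 95*(-1/58))) = 16 - 4152*(-105 + (27/82 - 95/58)) = 16 - 4152*(-105 - 1556/1189) = 16 - 4152*(-126401)/1189 = 16 - 8*(-65602119/1189) = 16 + 524816952/1189 = 524835976/1189 ≈ 4.4141e+5)
r - A(a(24, 25)) = 524835976/1189 - (-1)*(-15)/63 = 524835976/1189 - 1*5/21 = 524835976/1189 - 5/21 = 11021549551/24969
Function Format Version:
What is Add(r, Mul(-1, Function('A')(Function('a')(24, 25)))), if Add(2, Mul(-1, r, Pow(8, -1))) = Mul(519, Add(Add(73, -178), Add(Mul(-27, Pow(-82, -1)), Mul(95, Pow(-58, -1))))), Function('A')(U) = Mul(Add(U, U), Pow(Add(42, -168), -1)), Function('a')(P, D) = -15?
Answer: Rational(11021549551, 24969) ≈ 4.4141e+5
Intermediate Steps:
Function('A')(U) = Mul(Rational(-1, 63), U) (Function('A')(U) = Mul(Mul(2, U), Pow(-126, -1)) = Mul(Mul(2, U), Rational(-1, 126)) = Mul(Rational(-1, 63), U))
r = Rational(524835976, 1189) (r = Add(16, Mul(-8, Mul(519, Add(Add(73, -178), Add(Mul(-27, Pow(-82, -1)), Mul(95, Pow(-58, -1))))))) = Add(16, Mul(-8, Mul(519, Add(-105, Add(Mul(-27, Rational(-1, 82)), Mul(95, Rational(-1, 58))))))) = Add(16, Mul(-8, Mul(519, Add(-105, Add(Rational(27, 82), Rational(-95, 58)))))) = Add(16, Mul(-8, Mul(519, Add(-105, Rational(-1556, 1189))))) = Add(16, Mul(-8, Mul(519, Rational(-126401, 1189)))) = Add(16, Mul(-8, Rational(-65602119, 1189))) = Add(16, Rational(524816952, 1189)) = Rational(524835976, 1189) ≈ 4.4141e+5)
Add(r, Mul(-1, Function('A')(Function('a')(24, 25)))) = Add(Rational(524835976, 1189), Mul(-1, Mul(Rational(-1, 63), -15))) = Add(Rational(524835976, 1189), Mul(-1, Rational(5, 21))) = Add(Rational(524835976, 1189), Rational(-5, 21)) = Rational(11021549551, 24969)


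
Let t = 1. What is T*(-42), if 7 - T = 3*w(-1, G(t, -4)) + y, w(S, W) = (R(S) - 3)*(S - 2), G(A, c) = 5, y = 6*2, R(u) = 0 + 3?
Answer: 210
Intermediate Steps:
R(u) = 3
y = 12
w(S, W) = 0 (w(S, W) = (3 - 3)*(S - 2) = 0*(-2 + S) = 0)
T = -5 (T = 7 - (3*0 + 12) = 7 - (0 + 12) = 7 - 1*12 = 7 - 12 = -5)
T*(-42) = -5*(-42) = 210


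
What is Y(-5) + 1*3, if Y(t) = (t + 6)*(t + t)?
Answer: -7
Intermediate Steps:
Y(t) = 2*t*(6 + t) (Y(t) = (6 + t)*(2*t) = 2*t*(6 + t))
Y(-5) + 1*3 = 2*(-5)*(6 - 5) + 1*3 = 2*(-5)*1 + 3 = -10 + 3 = -7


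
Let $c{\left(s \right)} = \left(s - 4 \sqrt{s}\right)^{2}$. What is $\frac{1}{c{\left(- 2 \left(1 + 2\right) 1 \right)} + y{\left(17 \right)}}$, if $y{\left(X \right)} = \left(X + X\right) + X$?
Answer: $- \frac{i}{9 i + 48 \sqrt{6}} \approx -0.00064725 - 0.0084556 i$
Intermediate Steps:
$y{\left(X \right)} = 3 X$ ($y{\left(X \right)} = 2 X + X = 3 X$)
$\frac{1}{c{\left(- 2 \left(1 + 2\right) 1 \right)} + y{\left(17 \right)}} = \frac{1}{\left(- - 2 \left(1 + 2\right) 1 + 4 \sqrt{- 2 \left(1 + 2\right) 1}\right)^{2} + 3 \cdot 17} = \frac{1}{\left(- \left(-2\right) 3 \cdot 1 + 4 \sqrt{\left(-2\right) 3 \cdot 1}\right)^{2} + 51} = \frac{1}{\left(- \left(-6\right) 1 + 4 \sqrt{\left(-6\right) 1}\right)^{2} + 51} = \frac{1}{\left(\left(-1\right) \left(-6\right) + 4 \sqrt{-6}\right)^{2} + 51} = \frac{1}{\left(6 + 4 i \sqrt{6}\right)^{2} + 51} = \frac{1}{51 + \left(6 + 4 i \sqrt{6}\right)^{2}}$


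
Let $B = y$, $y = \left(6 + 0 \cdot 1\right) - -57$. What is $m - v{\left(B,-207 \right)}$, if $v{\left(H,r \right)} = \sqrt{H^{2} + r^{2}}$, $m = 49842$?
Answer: $49842 - 153 \sqrt{2} \approx 49626.0$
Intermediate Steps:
$y = 63$ ($y = \left(6 + 0\right) + 57 = 6 + 57 = 63$)
$B = 63$
$m - v{\left(B,-207 \right)} = 49842 - \sqrt{63^{2} + \left(-207\right)^{2}} = 49842 - \sqrt{3969 + 42849} = 49842 - \sqrt{46818} = 49842 - 153 \sqrt{2}$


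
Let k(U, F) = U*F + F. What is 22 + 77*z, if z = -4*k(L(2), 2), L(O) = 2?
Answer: -1826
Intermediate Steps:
k(U, F) = F + F*U (k(U, F) = F*U + F = F + F*U)
z = -24 (z = -8*(1 + 2) = -8*3 = -4*6 = -24)
22 + 77*z = 22 + 77*(-24) = 22 - 1848 = -1826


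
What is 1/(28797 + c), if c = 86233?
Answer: 1/115030 ≈ 8.6934e-6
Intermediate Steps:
1/(28797 + c) = 1/(28797 + 86233) = 1/115030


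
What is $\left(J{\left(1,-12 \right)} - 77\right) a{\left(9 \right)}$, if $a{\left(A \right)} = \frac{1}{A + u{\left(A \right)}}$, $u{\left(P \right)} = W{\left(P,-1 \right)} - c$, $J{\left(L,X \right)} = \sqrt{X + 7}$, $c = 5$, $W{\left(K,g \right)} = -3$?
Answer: $-77 + i \sqrt{5} \approx -77.0 + 2.2361 i$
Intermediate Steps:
$J{\left(L,X \right)} = \sqrt{7 + X}$
$u{\left(P \right)} = -8$ ($u{\left(P \right)} = -3 - 5 = -8$)
$a{\left(A \right)} = \frac{1}{-8 + A}$ ($a{\left(A \right)} = \frac{1}{A - 8} = \frac{1}{-8 + A}$)
$\left(J{\left(1,-12 \right)} - 77\right) a{\left(9 \right)} = \frac{\sqrt{7 - 12} - 77}{-8 + 9} = \frac{\sqrt{-5} - 77}{1} = \left(i \sqrt{5} - 77\right) 1 = \left(-77 + i \sqrt{5}\right) 1 = -77 + i \sqrt{5}$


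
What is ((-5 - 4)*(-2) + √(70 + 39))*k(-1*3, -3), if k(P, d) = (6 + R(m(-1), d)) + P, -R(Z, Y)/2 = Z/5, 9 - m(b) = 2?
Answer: 18/5 + √109/5 ≈ 5.6881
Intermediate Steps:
m(b) = 7 (m(b) = 9 - 1*2 = 9 - 2 = 7)
R(Z, Y) = -2*Z/5
k(P, d) = 16/5 + P (k(P, d) = (6 - ⅖*7) + P = (6 - 14/5) + P = 16/5 + P)
((-5 - 4)*(-2) + √(70 + 39))*k(-1*3, -3) = ((-5 - 4)*(-2) + √(70 + 39))*(16/5 - 1*3) = (-9*(-2) + √109)*(16/5 - 3) = (18 + √109)*(⅕) = 18/5 + √109/5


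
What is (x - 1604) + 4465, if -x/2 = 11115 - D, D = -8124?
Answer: -35617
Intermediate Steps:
x = -38478 (x = -2*(11115 - 1*(-8124)) = -2*(11115 + 8124) = -2*19239 = -38478)
(x - 1604) + 4465 = (-38478 - 1604) + 4465 = -40082 + 4465 = -35617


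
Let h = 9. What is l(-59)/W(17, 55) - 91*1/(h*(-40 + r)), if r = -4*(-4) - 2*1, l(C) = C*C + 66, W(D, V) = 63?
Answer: 2381/42 ≈ 56.690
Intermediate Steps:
l(C) = 66 + C² (l(C) = C² + 66 = 66 + C²)
r = 14 (r = 16 - 2 = 14)
l(-59)/W(17, 55) - 91*1/(h*(-40 + r)) = (66 + (-59)²)/63 - 91*1/(9*(-40 + 14)) = (66 + 3481)*(1/63) - 91/((-26*9)) = 3547*(1/63) - 91/(-234) = 3547/63 - 91*(-1/234) = 3547/63 + 7/18 = 2381/42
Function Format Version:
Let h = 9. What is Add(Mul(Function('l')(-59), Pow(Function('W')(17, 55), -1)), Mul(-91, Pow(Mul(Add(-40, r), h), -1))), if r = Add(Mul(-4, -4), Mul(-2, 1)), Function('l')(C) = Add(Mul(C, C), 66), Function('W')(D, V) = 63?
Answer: Rational(2381, 42) ≈ 56.690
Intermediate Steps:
Function('l')(C) = Add(66, Pow(C, 2)) (Function('l')(C) = Add(Pow(C, 2), 66) = Add(66, Pow(C, 2)))
r = 14 (r = Add(16, -2) = 14)
Add(Mul(Function('l')(-59), Pow(Function('W')(17, 55), -1)), Mul(-91, Pow(Mul(Add(-40, r), h), -1))) = Add(Mul(Add(66, Pow(-59, 2)), Pow(63, -1)), Mul(-91, Pow(Mul(Add(-40, 14), 9), -1))) = Add(Mul(Add(66, 3481), Rational(1, 63)), Mul(-91, Pow(Mul(-26, 9), -1))) = Add(Mul(3547, Rational(1, 63)), Mul(-91, Pow(-234, -1))) = Add(Rational(3547, 63), Mul(-91, Rational(-1, 234))) = Add(Rational(3547, 63), Rational(7, 18)) = Rational(2381, 42)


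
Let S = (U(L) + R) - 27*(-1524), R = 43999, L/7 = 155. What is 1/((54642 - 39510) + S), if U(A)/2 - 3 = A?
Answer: 1/102455 ≈ 9.7604e-6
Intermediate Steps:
L = 1085 (L = 7*155 = 1085)
U(A) = 6 + 2*A
S = 87323 (S = ((6 + 2*1085) + 43999) - 27*(-1524) = ((6 + 2170) + 43999) + 41148 = (2176 + 43999) + 41148 = 46175 + 41148 = 87323)
1/((54642 - 39510) + S) = 1/((54642 - 39510) + 87323) = 1/(15132 + 87323) = 1/102455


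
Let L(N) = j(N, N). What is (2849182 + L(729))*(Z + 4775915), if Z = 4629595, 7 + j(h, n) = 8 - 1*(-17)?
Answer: 26798179092000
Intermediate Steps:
j(h, n) = 18 (j(h, n) = -7 + (8 - 1*(-17)) = -7 + (8 + 17) = -7 + 25 = 18)
L(N) = 18
(2849182 + L(729))*(Z + 4775915) = (2849182 + 18)*(4629595 + 4775915) = 2849200*9405510 = 26798179092000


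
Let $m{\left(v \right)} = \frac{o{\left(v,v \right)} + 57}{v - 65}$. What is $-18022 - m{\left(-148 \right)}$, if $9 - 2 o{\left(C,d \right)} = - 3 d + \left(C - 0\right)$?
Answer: $- \frac{7677545}{426} \approx -18022.0$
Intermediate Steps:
$o{\left(C,d \right)} = \frac{9}{2} - \frac{C}{2} + \frac{3 d}{2}$ ($o{\left(C,d \right)} = \frac{9}{2} - \frac{- 3 d + \left(C - 0\right)}{2} = \frac{9}{2} - \frac{- 3 d + \left(C + 0\right)}{2} = \frac{9}{2} - \frac{- 3 d + C}{2} = \frac{9}{2} - \frac{C - 3 d}{2} = \frac{9}{2} - \left(\frac{C}{2} - \frac{3 d}{2}\right) = \frac{9}{2} - \frac{C}{2} + \frac{3 d}{2}$)
$m{\left(v \right)} = \frac{\frac{123}{2} + v}{-65 + v}$ ($m{\left(v \right)} = \frac{\left(\frac{9}{2} - \frac{v}{2} + \frac{3 v}{2}\right) + 57}{v - 65} = \frac{\left(\frac{9}{2} + v\right) + 57}{-65 + v} = \frac{\frac{123}{2} + v}{-65 + v}$)
$-18022 - m{\left(-148 \right)} = -18022 - \frac{\frac{123}{2} - 148}{-65 - 148} = -18022 - \frac{1}{-213} \left(- \frac{173}{2}\right) = -18022 - \left(- \frac{1}{213}\right) \left(- \frac{173}{2}\right) = -18022 - \frac{173}{426} = - \frac{7677545}{426}$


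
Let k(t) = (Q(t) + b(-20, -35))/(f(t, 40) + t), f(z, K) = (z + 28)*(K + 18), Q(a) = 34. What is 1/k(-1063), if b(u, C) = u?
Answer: -61093/14 ≈ -4363.8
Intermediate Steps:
f(z, K) = (18 + K)*(28 + z) (f(z, K) = (28 + z)*(18 + K) = (18 + K)*(28 + z))
k(t) = 14/(1624 + 59*t) (k(t) = (34 - 20)/((504 + 18*t + 28*40 + 40*t) + t) = 14/((504 + 18*t + 1120 + 40*t) + t) = 14/((1624 + 58*t) + t) = 14/(1624 + 59*t))
1/k(-1063) = 1/(14/(1624 + 59*(-1063))) = 1/(14/(1624 - 62717)) = 1/(14/(-61093)) = 1/(14*(-1/61093)) = 1/(-14/61093) = -61093/14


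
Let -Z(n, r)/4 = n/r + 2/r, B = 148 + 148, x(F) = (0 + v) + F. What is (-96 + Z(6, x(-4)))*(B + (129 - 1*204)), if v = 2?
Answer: -17680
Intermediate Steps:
x(F) = 2 + F (x(F) = (0 + 2) + F = 2 + F)
B = 296
Z(n, r) = -8/r - 4*n/r (Z(n, r) = -4*(n/r + 2/r) = -4*(2/r + n/r) = -8/r - 4*n/r)
(-96 + Z(6, x(-4)))*(B + (129 - 1*204)) = (-96 + 4*(-2 - 1*6)/(2 - 4))*(296 + (129 - 1*204)) = (-96 + 4*(-2 - 6)/(-2))*(296 + (129 - 204)) = (-96 + 4*(-½)*(-8))*(296 - 75) = (-96 + 16)*221 = -80*221 = -17680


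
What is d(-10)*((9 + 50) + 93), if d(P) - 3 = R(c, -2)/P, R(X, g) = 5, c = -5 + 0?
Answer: 380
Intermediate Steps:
c = -5
d(P) = 3 + 5/P
d(-10)*((9 + 50) + 93) = (3 + 5/(-10))*((9 + 50) + 93) = (3 + 5*(-⅒))*(59 + 93) = (3 - ½)*152 = (5/2)*152 = 380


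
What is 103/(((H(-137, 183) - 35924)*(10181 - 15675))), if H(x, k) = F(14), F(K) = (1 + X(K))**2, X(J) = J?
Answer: 103/196130306 ≈ 5.2516e-7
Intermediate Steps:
F(K) = (1 + K)**2
H(x, k) = 225 (H(x, k) = (1 + 14)**2 = 15**2 = 225)
103/(((H(-137, 183) - 35924)*(10181 - 15675))) = 103/(((225 - 35924)*(10181 - 15675))) = 103/((-35699*(-5494))) = 103/196130306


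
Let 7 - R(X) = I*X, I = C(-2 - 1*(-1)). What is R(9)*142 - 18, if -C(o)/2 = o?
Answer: -1580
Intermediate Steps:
C(o) = -2*o
I = 2 (I = -2*(-2 - 1*(-1)) = -2*(-2 + 1) = -2*(-1) = 2)
R(X) = 7 - 2*X
R(9)*142 - 18 = (7 - 2*9)*142 - 18 = (7 - 18)*142 - 18 = -11*142 - 18 = -1562 - 18 = -1580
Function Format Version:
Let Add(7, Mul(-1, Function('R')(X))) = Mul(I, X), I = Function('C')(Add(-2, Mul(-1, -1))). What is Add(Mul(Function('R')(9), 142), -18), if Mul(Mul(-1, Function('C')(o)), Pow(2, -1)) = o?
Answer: -1580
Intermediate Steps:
Function('C')(o) = Mul(-2, o)
I = 2 (I = Mul(-2, Add(-2, Mul(-1, -1))) = Mul(-2, Add(-2, 1)) = Mul(-2, -1) = 2)
Function('R')(X) = Add(7, Mul(-2, X)) (Function('R')(X) = Add(7, Mul(-1, Mul(2, X))) = Add(7, Mul(-2, X)))
Add(Mul(Function('R')(9), 142), -18) = Add(Mul(Add(7, Mul(-2, 9)), 142), -18) = Add(Mul(Add(7, -18), 142), -18) = Add(Mul(-11, 142), -18) = Add(-1562, -18) = -1580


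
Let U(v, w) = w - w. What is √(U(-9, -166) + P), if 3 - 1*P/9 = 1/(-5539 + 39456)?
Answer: 15*√138042190/33917 ≈ 5.1961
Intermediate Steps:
U(v, w) = 0
P = 915750/33917 (P = 27 - 9/(-5539 + 39456) = 27 - 9/33917 = 915750/33917 ≈ 27.000)
√(U(-9, -166) + P) = √(0 + 915750/33917) = √(915750/33917) = 15*√138042190/33917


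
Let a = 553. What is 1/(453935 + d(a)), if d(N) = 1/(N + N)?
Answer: 1106/502052111 ≈ 2.2030e-6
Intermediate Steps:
d(N) = 1/(2*N)
1/(453935 + d(a)) = 1/(453935 + (1/2)/553) = 1/(453935 + (1/2)*(1/553)) = 1/(453935 + 1/1106) = 1/(502052111/1106) = 1106/502052111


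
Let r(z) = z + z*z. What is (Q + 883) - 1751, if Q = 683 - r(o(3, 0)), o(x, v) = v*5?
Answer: -185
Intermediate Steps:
o(x, v) = 5*v
r(z) = z + z**2
Q = 683 (Q = 683 - 5*0*(1 + 5*0) = 683 - 0*(1 + 0) = 683 - 0 = 683 - 1*0 = 683 + 0 = 683)
(Q + 883) - 1751 = (683 + 883) - 1751 = 1566 - 1751 = -185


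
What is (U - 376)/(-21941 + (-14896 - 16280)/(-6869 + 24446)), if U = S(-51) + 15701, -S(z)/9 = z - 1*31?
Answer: -31371039/42854237 ≈ -0.73204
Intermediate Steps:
S(z) = 279 - 9*z (S(z) = -9*(z - 1*31) = -9*(z - 31) = -9*(-31 + z) = 279 - 9*z)
U = 16439 (U = (279 - 9*(-51)) + 15701 = (279 + 459) + 15701 = 738 + 15701 = 16439)
(U - 376)/(-21941 + (-14896 - 16280)/(-6869 + 24446)) = (16439 - 376)/(-21941 + (-14896 - 16280)/(-6869 + 24446)) = 16063/(-21941 - 31176/17577) = 16063/(-21941 - 31176*1/17577) = 16063/(-21941 - 3464/1953) = 16063/(-42854237/1953) = 16063*(-1953/42854237) = -31371039/42854237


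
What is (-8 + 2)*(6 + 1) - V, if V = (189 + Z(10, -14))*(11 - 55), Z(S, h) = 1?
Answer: 8318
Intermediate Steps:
V = -8360 (V = (189 + 1)*(11 - 55) = 190*(-44) = -8360)
(-8 + 2)*(6 + 1) - V = (-8 + 2)*(6 + 1) - 1*(-8360) = -6*7 + 8360 = -42 + 8360 = 8318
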